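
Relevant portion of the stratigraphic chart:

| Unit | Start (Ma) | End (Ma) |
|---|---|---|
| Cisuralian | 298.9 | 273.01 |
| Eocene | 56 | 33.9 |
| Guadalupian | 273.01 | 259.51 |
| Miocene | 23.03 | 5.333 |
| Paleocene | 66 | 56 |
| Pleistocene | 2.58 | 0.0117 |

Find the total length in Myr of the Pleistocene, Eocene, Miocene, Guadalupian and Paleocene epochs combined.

Each duration: Pleistocene = 2.5683; Eocene = 22.1; Miocene = 17.697; Guadalupian = 13.5; Paleocene = 10.
Sum: 2.5683 + 22.1 + 17.697 + 13.5 + 10 = 65.8653 Myr.

65.8653 million years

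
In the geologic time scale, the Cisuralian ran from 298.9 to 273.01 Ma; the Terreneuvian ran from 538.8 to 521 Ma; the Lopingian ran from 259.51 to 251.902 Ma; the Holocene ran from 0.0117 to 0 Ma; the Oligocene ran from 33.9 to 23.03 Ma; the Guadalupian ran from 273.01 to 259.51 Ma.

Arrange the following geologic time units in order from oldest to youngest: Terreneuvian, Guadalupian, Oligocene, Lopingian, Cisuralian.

Terreneuvian, Cisuralian, Guadalupian, Lopingian, Oligocene

Read off each span (Ma): Terreneuvian 538.8–521; Guadalupian 273.01–259.51; Oligocene 33.9–23.03; Lopingian 259.51–251.902; Cisuralian 298.9–273.01.
Larger Ma is older, so oldest→youngest is Terreneuvian, Cisuralian, Guadalupian, Lopingian, Oligocene.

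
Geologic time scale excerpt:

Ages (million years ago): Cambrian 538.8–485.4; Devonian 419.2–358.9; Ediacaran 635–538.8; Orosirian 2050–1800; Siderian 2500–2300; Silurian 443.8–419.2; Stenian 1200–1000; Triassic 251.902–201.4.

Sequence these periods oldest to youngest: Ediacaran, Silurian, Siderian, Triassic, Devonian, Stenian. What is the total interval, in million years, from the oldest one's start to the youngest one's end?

From the excerpt: Ediacaran 635–538.8; Silurian 443.8–419.2; Siderian 2500–2300; Triassic 251.902–201.4; Devonian 419.2–358.9; Stenian 1200–1000 (Ma).
Larger Ma is earlier, so the oldest is Siderian and the youngest is Triassic; oldest to youngest: Siderian, Stenian, Ediacaran, Silurian, Devonian, Triassic.
Oldest start 2500 minus youngest end 201.4 gives 2298.6 Myr overall.

Siderian → Stenian → Ediacaran → Silurian → Devonian → Triassic; total span 2298.6 Myr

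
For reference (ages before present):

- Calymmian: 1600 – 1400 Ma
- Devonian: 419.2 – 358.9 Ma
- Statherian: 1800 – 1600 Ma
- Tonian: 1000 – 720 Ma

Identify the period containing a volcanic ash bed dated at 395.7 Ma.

395.7 Ma lies between 419.2 and 358.9 Ma, so it falls in the Devonian.

Devonian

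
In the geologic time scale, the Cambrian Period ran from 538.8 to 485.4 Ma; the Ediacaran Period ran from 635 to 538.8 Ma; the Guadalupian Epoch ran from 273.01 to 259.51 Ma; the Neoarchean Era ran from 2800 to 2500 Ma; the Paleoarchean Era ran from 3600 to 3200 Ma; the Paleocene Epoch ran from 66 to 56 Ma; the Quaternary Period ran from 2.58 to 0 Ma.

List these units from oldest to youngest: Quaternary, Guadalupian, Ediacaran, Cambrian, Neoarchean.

The oldest of these is Neoarchean (starts 2800 Ma) and the youngest is Quaternary (ends 0 Ma).
In between, by decreasing start age: Ediacaran (635), Cambrian (538.8), Guadalupian (273.01).

Neoarchean → Ediacaran → Cambrian → Guadalupian → Quaternary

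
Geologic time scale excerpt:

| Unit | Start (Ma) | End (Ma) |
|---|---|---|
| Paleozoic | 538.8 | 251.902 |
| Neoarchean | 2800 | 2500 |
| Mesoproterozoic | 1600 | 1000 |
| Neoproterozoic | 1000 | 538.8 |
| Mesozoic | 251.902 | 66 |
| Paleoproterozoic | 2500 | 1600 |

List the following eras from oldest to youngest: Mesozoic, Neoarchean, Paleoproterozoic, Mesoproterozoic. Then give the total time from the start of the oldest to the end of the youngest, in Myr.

Neoarchean → Paleoproterozoic → Mesoproterozoic → Mesozoic; total span 2734 Myr

Start ages (Ma): Neoarchean 2800, Paleoproterozoic 2500, Mesoproterozoic 1600, Mesozoic 251.902.
Ordered oldest to youngest: Neoarchean, Paleoproterozoic, Mesoproterozoic, Mesozoic.
Span = 2800 − 66 = 2734 Myr.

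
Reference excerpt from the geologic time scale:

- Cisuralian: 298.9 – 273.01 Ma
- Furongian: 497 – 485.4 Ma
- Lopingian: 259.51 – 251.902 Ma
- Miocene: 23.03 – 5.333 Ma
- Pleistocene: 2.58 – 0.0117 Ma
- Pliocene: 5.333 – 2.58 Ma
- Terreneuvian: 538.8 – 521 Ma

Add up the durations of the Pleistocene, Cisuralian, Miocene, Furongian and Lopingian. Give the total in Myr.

Each duration: Pleistocene = 2.5683; Cisuralian = 25.89; Miocene = 17.697; Furongian = 11.6; Lopingian = 7.608.
Sum: 2.5683 + 25.89 + 17.697 + 11.6 + 7.608 = 65.3633 Myr.

65.3633 million years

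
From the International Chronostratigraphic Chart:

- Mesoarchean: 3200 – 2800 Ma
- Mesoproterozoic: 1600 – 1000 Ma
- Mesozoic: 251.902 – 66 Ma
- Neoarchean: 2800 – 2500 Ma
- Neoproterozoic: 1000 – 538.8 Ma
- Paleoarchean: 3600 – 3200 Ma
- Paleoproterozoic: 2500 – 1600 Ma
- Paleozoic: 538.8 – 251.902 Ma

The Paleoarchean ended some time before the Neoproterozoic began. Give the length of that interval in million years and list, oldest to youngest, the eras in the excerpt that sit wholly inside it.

2200 million years; Mesoarchean, Neoarchean, Paleoproterozoic, Mesoproterozoic

The Paleoarchean closes at 3200 Ma and the Neoproterozoic opens at 1000 Ma, so the interval is 3200 − 1000 = 2200 Myr.
An era fits inside if it starts at or after 3200 Ma and ends at or before 1000 Ma; oldest first that gives Mesoarchean, Neoarchean, Paleoproterozoic, Mesoproterozoic.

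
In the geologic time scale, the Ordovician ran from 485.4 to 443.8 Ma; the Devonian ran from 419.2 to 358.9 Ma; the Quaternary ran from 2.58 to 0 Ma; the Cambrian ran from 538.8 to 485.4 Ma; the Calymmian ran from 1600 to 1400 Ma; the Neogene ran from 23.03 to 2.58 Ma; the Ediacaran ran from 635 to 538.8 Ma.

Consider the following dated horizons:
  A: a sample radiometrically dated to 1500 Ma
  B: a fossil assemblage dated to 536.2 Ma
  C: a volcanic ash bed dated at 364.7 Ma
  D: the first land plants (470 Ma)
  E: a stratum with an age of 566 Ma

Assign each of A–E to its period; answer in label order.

A — Calymmian; B — Cambrian; C — Devonian; D — Ordovician; E — Ediacaran

Match each age against the start–end ranges in the excerpt: A = 1500 Ma → Calymmian (1600–1400); B = 536.2 Ma → Cambrian (538.8–485.4); C = 364.7 Ma → Devonian (419.2–358.9); D = 470 Ma → Ordovician (485.4–443.8); E = 566 Ma → Ediacaran (635–538.8).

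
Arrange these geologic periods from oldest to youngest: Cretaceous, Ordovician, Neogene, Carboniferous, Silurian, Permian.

Group by era (each group listed oldest first) — Paleozoic: Ordovician, Silurian, Carboniferous, Permian; Mesozoic: Cretaceous; Cenozoic: Neogene. The eras run Paleozoic → Mesozoic → Cenozoic. Concatenating the groups in that era order gives oldest to youngest directly.

Ordovician, Silurian, Carboniferous, Permian, Cretaceous, Neogene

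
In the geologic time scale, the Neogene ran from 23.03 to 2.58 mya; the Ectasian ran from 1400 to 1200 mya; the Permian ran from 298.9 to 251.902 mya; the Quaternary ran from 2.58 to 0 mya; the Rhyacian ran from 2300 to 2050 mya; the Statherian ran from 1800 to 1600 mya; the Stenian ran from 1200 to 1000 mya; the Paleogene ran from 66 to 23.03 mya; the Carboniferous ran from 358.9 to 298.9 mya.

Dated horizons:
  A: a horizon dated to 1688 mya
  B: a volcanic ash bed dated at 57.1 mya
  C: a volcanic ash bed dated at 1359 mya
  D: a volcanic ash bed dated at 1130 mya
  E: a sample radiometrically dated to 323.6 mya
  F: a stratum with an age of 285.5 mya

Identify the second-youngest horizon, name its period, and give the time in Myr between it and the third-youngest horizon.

F, in the Permian; 38.1 million years to E

Sorted youngest-first by Ma: B (57.1), F (285.5), E (323.6), D (1130), C (1359), A (1688).
The second youngest is F at 285.5 Ma, which lies in 298.9–251.902 Ma: the Permian.
The third youngest is E at 323.6 Ma; separation = |285.5 − 323.6| = 38.1 Myr.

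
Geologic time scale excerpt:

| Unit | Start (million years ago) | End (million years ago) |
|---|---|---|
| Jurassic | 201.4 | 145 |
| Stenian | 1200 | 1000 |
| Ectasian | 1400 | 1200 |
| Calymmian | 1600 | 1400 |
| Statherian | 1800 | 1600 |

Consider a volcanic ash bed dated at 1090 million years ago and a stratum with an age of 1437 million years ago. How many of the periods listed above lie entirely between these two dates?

1

1437 Ma sits inside the Calymmian (1600–1400) and 1090 Ma inside the Stenian (1200–1000); neither of those is wholly between the two dates.
The listed periods lying completely between them are Ectasian — 1 in all.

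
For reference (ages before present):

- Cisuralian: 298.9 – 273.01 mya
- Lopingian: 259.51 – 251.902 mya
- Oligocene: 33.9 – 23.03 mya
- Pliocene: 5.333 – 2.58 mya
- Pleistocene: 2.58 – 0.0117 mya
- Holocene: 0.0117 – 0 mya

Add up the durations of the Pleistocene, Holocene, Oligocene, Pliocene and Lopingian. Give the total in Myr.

23.811 million years

Duration is start − end for each: (2.58 − 0.0117) + (0.0117 − 0) + (33.9 − 23.03) + (5.333 − 2.58) + (259.51 − 251.902).
That is 2.5683 + 0.0117 + 10.87 + 2.753 + 7.608, which totals 23.811 million years.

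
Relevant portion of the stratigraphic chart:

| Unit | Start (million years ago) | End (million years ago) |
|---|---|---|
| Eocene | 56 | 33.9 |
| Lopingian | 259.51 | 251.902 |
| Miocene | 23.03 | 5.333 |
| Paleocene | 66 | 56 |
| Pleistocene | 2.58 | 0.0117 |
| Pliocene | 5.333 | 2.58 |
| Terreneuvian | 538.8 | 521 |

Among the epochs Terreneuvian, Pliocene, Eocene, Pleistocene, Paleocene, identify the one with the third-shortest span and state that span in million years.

Start − end for each: Terreneuvian 538.8 − 521 = 17.8; Pliocene 5.333 − 2.58 = 2.753; Eocene 56 − 33.9 = 22.1; Pleistocene 2.58 − 0.0117 = 2.5683; Paleocene 66 − 56 = 10.
Ranking these from shortest: Pleistocene < Pliocene < Paleocene < Terreneuvian < Eocene.
Position 3 in that ranking is Paleocene, which lasted 10 Myr.

Paleocene, 10 million years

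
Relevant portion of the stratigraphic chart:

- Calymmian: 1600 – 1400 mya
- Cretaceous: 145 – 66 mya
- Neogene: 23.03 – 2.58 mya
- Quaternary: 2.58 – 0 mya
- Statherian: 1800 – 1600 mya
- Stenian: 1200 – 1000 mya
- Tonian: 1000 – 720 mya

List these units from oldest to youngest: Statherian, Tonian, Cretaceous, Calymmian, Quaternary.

Read off each span (Ma): Statherian 1800–1600; Tonian 1000–720; Cretaceous 145–66; Calymmian 1600–1400; Quaternary 2.58–0.
Larger Ma is older, so oldest→youngest is Statherian, Calymmian, Tonian, Cretaceous, Quaternary.

Statherian, then Calymmian, then Tonian, then Cretaceous, then Quaternary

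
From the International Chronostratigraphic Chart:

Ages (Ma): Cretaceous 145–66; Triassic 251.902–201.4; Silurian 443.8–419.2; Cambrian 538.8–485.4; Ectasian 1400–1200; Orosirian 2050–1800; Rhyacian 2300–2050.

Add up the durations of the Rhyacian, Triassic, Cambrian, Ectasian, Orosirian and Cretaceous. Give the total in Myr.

882.902 million years

Duration is start − end for each: (2300 − 2050) + (251.902 − 201.4) + (538.8 − 485.4) + (1400 − 1200) + (2050 − 1800) + (145 − 66).
That is 250 + 50.502 + 53.4 + 200 + 250 + 79, which totals 882.902 million years.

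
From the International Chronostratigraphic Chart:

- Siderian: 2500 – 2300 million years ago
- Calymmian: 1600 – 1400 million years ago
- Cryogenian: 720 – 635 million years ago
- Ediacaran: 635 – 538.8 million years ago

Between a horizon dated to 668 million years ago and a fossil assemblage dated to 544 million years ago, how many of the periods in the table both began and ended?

0

The older date is 668 Ma and the younger is 544 Ma.
No period both begins after 668 Ma and ends before 544 Ma, so the count is 0.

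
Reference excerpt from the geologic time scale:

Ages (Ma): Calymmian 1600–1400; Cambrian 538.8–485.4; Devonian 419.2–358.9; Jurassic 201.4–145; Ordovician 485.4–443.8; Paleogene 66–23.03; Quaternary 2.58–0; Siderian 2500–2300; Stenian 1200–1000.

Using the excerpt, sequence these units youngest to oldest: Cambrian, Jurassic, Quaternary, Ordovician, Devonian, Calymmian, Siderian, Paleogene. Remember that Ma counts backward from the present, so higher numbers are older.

The oldest of these is Siderian (starts 2500 Ma) and the youngest is Quaternary (ends 0 Ma).
In between, by decreasing start age: Calymmian (1600), Cambrian (538.8), Ordovician (485.4), Devonian (419.2), Jurassic (201.4), Paleogene (66).
Listing youngest first means reversing that sequence.

Quaternary, Paleogene, Jurassic, Devonian, Ordovician, Cambrian, Calymmian, Siderian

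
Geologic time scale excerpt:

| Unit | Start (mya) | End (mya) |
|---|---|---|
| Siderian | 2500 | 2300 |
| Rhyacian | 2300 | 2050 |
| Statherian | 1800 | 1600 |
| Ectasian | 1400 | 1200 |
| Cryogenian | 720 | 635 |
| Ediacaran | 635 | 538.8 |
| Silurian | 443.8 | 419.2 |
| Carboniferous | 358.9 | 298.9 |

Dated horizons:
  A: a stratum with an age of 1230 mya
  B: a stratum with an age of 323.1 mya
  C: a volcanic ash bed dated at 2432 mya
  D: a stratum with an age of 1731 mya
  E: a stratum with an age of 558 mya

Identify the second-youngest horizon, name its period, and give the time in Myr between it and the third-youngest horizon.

E, in the Ediacaran; 672 million years to A

Sorted youngest-first by Ma: B (323.1), E (558), A (1230), D (1731), C (2432).
The second youngest is E at 558 Ma, which lies in 635–538.8 Ma: the Ediacaran.
The third youngest is A at 1230 Ma; separation = |558 − 1230| = 672 Myr.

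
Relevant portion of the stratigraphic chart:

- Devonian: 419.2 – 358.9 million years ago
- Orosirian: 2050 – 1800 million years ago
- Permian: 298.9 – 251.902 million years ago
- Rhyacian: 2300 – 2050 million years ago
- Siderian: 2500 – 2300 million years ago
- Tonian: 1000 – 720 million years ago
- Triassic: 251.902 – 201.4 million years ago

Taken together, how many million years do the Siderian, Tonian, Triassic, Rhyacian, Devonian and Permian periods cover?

887.8 million years

Duration is start − end for each: (2500 − 2300) + (1000 − 720) + (251.902 − 201.4) + (2300 − 2050) + (419.2 − 358.9) + (298.9 − 251.902).
That is 200 + 280 + 50.502 + 250 + 60.3 + 46.998, which totals 887.8 million years.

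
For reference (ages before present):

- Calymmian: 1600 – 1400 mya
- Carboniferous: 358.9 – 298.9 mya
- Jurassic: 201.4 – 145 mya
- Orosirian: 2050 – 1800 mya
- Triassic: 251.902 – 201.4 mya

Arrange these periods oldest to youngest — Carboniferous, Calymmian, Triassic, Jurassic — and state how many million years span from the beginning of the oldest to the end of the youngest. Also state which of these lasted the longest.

Calymmian, Carboniferous, Triassic, Jurassic; total span 1455 Myr; longest is Calymmian

From the excerpt: Carboniferous 358.9–298.9; Calymmian 1600–1400; Triassic 251.902–201.4; Jurassic 201.4–145 (Ma).
Larger Ma is earlier, so the oldest is Calymmian and the youngest is Jurassic; oldest to youngest: Calymmian, Carboniferous, Triassic, Jurassic.
Oldest start 1600 minus youngest end 145 gives 1455 Myr overall.
Individual lengths (start − end): Calymmian 200; Triassic 50.502; Carboniferous 60; Jurassic 56.4. The largest is Calymmian at 200 Myr.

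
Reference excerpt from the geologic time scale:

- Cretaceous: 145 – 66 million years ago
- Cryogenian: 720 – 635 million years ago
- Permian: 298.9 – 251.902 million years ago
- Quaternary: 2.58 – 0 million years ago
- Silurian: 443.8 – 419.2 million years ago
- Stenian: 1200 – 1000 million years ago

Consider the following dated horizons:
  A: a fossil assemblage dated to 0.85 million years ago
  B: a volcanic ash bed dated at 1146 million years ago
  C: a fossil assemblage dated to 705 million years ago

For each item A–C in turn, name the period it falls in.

Match each age against the start–end ranges in the excerpt: A = 0.85 Ma → Quaternary (2.58–0); B = 1146 Ma → Stenian (1200–1000); C = 705 Ma → Cryogenian (720–635).

A — Quaternary; B — Stenian; C — Cryogenian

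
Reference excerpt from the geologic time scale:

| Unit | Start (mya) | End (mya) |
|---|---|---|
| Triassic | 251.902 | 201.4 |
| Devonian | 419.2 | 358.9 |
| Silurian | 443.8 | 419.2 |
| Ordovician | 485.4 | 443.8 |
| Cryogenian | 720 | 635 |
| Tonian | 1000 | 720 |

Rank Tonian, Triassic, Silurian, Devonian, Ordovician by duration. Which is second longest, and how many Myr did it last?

Devonian, 60.3 million years

Start − end for each: Tonian 1000 − 720 = 280; Triassic 251.902 − 201.4 = 50.502; Silurian 443.8 − 419.2 = 24.6; Devonian 419.2 − 358.9 = 60.3; Ordovician 485.4 − 443.8 = 41.6.
Ranking these from longest: Tonian > Devonian > Triassic > Ordovician > Silurian.
Position 2 in that ranking is Devonian, which lasted 60.3 Myr.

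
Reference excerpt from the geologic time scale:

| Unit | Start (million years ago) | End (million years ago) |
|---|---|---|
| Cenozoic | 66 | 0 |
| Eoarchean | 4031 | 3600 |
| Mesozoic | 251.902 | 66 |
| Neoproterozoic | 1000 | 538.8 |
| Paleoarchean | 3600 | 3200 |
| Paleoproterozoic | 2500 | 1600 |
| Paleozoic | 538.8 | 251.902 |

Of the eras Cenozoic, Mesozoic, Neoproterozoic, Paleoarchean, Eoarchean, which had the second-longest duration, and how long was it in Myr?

Durations: Cenozoic 66; Mesozoic 185.902; Neoproterozoic 461.2; Paleoarchean 400; Eoarchean 431 Myr.
Sorted longest-first: Neoproterozoic (461.2), Eoarchean (431), Paleoarchean (400), Mesozoic (185.902), Cenozoic (66).
The second longest is Eoarchean at 431 Myr.

Eoarchean, 431 million years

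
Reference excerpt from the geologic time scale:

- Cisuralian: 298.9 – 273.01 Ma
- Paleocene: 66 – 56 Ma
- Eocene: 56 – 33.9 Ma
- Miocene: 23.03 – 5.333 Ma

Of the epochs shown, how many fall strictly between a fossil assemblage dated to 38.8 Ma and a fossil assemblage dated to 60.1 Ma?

The older date is 60.1 Ma and the younger is 38.8 Ma.
No epoch both begins after 60.1 Ma and ends before 38.8 Ma, so the count is 0.

0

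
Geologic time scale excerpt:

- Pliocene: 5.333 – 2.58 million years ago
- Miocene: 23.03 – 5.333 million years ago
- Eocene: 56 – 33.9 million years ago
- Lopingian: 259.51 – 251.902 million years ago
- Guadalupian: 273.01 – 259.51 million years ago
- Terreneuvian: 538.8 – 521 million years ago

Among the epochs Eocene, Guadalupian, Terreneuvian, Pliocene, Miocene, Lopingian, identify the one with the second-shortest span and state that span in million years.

Lopingian, 7.608 million years

Durations: Eocene 22.1; Guadalupian 13.5; Terreneuvian 17.8; Pliocene 2.753; Miocene 17.697; Lopingian 7.608 Myr.
Sorted shortest-first: Pliocene (2.753), Lopingian (7.608), Guadalupian (13.5), Miocene (17.697), Terreneuvian (17.8), Eocene (22.1).
The second shortest is Lopingian at 7.608 Myr.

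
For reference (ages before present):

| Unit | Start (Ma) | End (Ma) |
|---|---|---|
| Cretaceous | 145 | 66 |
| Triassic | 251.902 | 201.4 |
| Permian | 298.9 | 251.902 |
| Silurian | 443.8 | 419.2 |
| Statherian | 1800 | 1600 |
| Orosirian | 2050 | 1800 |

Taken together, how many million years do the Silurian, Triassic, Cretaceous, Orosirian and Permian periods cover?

451.1 million years

Duration is start − end for each: (443.8 − 419.2) + (251.902 − 201.4) + (145 − 66) + (2050 − 1800) + (298.9 − 251.902).
That is 24.6 + 50.502 + 79 + 250 + 46.998, which totals 451.1 million years.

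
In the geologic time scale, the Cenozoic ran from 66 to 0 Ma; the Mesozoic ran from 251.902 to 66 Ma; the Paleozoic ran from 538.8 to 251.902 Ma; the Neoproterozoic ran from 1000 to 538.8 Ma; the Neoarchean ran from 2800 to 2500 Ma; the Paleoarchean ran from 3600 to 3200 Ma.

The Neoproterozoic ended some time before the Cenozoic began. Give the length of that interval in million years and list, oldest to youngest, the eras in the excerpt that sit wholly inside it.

472.8 million years; Paleozoic, Mesozoic

End of Neoproterozoic = 538.8 Ma; start of Cenozoic = 66 Ma.
Gap = 538.8 − 66 = 472.8 Myr.
Eras wholly inside 538.8–66 Ma: Paleozoic (538.8–251.902), Mesozoic (251.902–66).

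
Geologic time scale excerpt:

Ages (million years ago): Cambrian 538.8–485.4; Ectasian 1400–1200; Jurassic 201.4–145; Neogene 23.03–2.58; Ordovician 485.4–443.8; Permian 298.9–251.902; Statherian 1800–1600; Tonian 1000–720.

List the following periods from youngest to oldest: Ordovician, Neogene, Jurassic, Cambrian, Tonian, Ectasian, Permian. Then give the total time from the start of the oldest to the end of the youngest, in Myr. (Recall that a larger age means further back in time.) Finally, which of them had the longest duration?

Neogene, Jurassic, Permian, Ordovician, Cambrian, Tonian, Ectasian; total span 1397.42 Myr; longest is Tonian

From the excerpt: Ordovician 485.4–443.8; Neogene 23.03–2.58; Jurassic 201.4–145; Cambrian 538.8–485.4; Tonian 1000–720; Ectasian 1400–1200; Permian 298.9–251.902 (Ma).
Larger Ma is earlier, so the oldest is Ectasian and the youngest is Neogene; youngest to oldest: Neogene, Jurassic, Permian, Ordovician, Cambrian, Tonian, Ectasian.
Oldest start 1400 minus youngest end 2.58 gives 1397.42 Myr overall.
Individual lengths (start − end): Jurassic 56.4; Permian 46.998; Tonian 280; Cambrian 53.4; Neogene 20.45; Ordovician 41.6; Ectasian 200. The largest is Tonian at 280 Myr.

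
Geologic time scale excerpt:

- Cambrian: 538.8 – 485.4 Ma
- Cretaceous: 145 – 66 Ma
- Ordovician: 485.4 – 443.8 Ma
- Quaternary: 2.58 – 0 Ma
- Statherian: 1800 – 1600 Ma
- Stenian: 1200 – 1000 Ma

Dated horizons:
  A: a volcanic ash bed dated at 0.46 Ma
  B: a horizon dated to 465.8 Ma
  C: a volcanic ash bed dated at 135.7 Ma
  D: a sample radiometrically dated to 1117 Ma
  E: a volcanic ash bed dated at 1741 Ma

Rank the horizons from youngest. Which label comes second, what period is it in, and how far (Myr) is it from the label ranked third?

C, in the Cretaceous; 330.1 million years to B

Sorted youngest-first by Ma: A (0.46), C (135.7), B (465.8), D (1117), E (1741).
The second youngest is C at 135.7 Ma, which lies in 145–66 Ma: the Cretaceous.
The third youngest is B at 465.8 Ma; separation = |135.7 − 465.8| = 330.1 Myr.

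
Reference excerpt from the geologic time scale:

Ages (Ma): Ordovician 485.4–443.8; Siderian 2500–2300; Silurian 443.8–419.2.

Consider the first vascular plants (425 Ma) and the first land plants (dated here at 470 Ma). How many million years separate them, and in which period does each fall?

Elapsed time: 470 − 425 = 45 Myr.
425 Ma lies within 443.8–419.2 Ma: Silurian.
470 Ma lies within 485.4–443.8 Ma: Ordovician.

45 million years apart; the first in the Silurian, the second in the Ordovician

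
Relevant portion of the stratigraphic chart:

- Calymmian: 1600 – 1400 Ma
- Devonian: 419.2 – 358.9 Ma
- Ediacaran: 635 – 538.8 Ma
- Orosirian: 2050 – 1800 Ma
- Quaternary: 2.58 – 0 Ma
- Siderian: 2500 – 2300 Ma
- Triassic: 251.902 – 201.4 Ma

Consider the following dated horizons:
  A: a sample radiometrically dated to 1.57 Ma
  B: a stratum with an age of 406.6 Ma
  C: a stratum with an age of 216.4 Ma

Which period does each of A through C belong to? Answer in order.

A: 1.57 Ma lies in 2.58–0 Ma, so Quaternary.
B: 406.6 Ma lies in 419.2–358.9 Ma, so Devonian.
C: 216.4 Ma lies in 251.902–201.4 Ma, so Triassic.

A — Quaternary; B — Devonian; C — Triassic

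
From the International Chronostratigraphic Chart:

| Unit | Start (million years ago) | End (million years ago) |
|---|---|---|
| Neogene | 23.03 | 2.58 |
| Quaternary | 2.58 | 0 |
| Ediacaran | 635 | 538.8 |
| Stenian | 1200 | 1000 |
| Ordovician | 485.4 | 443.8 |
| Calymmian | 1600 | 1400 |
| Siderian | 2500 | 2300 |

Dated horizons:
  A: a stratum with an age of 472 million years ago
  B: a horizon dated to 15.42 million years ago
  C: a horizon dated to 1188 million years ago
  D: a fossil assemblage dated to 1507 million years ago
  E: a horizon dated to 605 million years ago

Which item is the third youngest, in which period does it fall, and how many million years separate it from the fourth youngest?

E, in the Ediacaran; 583 million years to C

Smaller Ma means younger, so youngest first: B 15.42 < A 472 < E 605 < C 1188 < D 1507.
Counting 3 along gives E (605 Ma); the excerpt puts that inside the Ediacaran, 635–538.8 Ma.
Next in line is C (1188 Ma), and 1188 − 605 = 583 Myr.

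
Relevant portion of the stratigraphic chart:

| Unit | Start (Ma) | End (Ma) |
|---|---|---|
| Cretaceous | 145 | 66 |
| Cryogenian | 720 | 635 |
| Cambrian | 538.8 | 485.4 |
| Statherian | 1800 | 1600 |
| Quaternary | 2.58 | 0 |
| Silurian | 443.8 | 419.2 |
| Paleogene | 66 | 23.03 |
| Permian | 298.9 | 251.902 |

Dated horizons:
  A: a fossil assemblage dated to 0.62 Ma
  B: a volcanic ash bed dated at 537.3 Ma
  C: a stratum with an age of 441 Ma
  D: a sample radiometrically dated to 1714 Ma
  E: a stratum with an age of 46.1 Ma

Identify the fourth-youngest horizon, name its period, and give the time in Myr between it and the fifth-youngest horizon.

Sorted youngest-first by Ma: A (0.62), E (46.1), C (441), B (537.3), D (1714).
The fourth youngest is B at 537.3 Ma, which lies in 538.8–485.4 Ma: the Cambrian.
The fifth youngest is D at 1714 Ma; separation = |537.3 − 1714| = 1176.7 Myr.

B, in the Cambrian; 1176.7 million years to D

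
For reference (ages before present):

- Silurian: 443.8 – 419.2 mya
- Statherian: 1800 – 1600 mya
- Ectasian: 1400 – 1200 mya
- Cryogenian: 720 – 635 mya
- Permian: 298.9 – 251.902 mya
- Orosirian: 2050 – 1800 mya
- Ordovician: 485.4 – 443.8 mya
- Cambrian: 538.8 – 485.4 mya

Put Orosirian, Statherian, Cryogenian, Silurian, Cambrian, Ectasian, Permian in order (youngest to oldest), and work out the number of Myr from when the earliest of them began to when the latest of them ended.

Permian, Silurian, Cambrian, Cryogenian, Ectasian, Statherian, Orosirian; total span 1798.098 Myr

From the excerpt: Orosirian 2050–1800; Statherian 1800–1600; Cryogenian 720–635; Silurian 443.8–419.2; Cambrian 538.8–485.4; Ectasian 1400–1200; Permian 298.9–251.902 (Ma).
Larger Ma is earlier, so the oldest is Orosirian and the youngest is Permian; youngest to oldest: Permian, Silurian, Cambrian, Cryogenian, Ectasian, Statherian, Orosirian.
Oldest start 2050 minus youngest end 251.902 gives 1798.098 Myr overall.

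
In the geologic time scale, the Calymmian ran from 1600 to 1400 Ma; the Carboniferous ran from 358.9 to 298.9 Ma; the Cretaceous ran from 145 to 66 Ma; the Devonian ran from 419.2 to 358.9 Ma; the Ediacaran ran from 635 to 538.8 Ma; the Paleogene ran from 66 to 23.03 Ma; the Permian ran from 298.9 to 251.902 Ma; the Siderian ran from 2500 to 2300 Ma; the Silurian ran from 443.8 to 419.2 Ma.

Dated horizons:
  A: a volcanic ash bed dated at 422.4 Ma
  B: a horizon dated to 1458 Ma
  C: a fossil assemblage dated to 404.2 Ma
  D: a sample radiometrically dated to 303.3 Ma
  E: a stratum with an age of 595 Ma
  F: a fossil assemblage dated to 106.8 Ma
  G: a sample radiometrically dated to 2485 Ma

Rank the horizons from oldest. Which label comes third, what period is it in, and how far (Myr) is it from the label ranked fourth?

E, in the Ediacaran; 172.6 million years to A

Larger Ma means older, so oldest first: G 2485 > B 1458 > E 595 > A 422.4 > C 404.2 > D 303.3 > F 106.8.
Counting 3 along gives E (595 Ma); the excerpt puts that inside the Ediacaran, 635–538.8 Ma.
Next in line is A (422.4 Ma), and 595 − 422.4 = 172.6 Myr.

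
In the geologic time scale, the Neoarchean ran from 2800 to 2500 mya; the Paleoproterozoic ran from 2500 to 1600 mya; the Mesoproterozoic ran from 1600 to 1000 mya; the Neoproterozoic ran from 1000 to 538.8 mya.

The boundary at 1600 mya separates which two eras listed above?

Paleoproterozoic and Mesoproterozoic

The Paleoproterozoic ends at 1600 mya and the Mesoproterozoic begins at 1600 mya, so they share that boundary.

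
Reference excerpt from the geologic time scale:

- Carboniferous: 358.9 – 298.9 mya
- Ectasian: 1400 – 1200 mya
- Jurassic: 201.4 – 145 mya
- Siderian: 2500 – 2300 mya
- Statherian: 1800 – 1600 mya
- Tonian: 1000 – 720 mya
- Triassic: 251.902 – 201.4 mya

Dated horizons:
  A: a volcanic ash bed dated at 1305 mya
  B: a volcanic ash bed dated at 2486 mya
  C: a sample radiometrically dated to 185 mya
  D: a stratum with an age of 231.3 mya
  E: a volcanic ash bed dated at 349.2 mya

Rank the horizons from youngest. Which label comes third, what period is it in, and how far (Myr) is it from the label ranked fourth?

Smaller Ma means younger, so youngest first: C 185 < D 231.3 < E 349.2 < A 1305 < B 2486.
Counting 3 along gives E (349.2 Ma); the excerpt puts that inside the Carboniferous, 358.9–298.9 Ma.
Next in line is A (1305 Ma), and 1305 − 349.2 = 955.8 Myr.

E, in the Carboniferous; 955.8 million years to A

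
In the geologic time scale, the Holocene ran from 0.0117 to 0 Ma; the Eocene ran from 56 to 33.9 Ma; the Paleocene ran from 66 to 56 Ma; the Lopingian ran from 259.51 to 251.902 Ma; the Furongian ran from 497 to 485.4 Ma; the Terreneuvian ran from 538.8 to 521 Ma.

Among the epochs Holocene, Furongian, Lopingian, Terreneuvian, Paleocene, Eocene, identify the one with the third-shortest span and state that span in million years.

Paleocene, 10 million years

Durations: Holocene 0.0117; Furongian 11.6; Lopingian 7.608; Terreneuvian 17.8; Paleocene 10; Eocene 22.1 Myr.
Sorted shortest-first: Holocene (0.0117), Lopingian (7.608), Paleocene (10), Furongian (11.6), Terreneuvian (17.8), Eocene (22.1).
The third shortest is Paleocene at 10 Myr.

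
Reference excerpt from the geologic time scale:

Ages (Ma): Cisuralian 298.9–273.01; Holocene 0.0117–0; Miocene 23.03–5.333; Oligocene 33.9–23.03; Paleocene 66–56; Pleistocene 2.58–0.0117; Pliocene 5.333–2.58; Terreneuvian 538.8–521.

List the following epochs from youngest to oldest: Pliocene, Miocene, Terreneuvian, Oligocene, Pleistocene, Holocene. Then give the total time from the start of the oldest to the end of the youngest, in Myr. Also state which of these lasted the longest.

Holocene → Pleistocene → Pliocene → Miocene → Oligocene → Terreneuvian; total span 538.8 Myr; longest is Terreneuvian

From the excerpt: Pliocene 5.333–2.58; Miocene 23.03–5.333; Terreneuvian 538.8–521; Oligocene 33.9–23.03; Pleistocene 2.58–0.0117; Holocene 0.0117–0 (Ma).
Larger Ma is earlier, so the oldest is Terreneuvian and the youngest is Holocene; youngest to oldest: Holocene, Pleistocene, Pliocene, Miocene, Oligocene, Terreneuvian.
Oldest start 538.8 minus youngest end 0 gives 538.8 Myr overall.
Individual lengths (start − end): Oligocene 10.87; Miocene 17.697; Pliocene 2.753; Holocene 0.0117; Pleistocene 2.5683; Terreneuvian 17.8. The largest is Terreneuvian at 17.8 Myr.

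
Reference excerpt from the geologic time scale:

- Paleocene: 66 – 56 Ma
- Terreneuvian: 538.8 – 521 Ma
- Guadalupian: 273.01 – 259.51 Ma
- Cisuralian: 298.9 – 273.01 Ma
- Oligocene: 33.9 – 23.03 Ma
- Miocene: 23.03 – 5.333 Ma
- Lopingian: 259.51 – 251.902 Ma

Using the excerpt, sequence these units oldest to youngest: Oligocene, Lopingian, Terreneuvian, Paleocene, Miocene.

Sorting by start age (descending Ma, since larger Ma = older): Terreneuvian start 538.8, Lopingian start 259.51, Paleocene start 66, Oligocene start 33.9, Miocene start 23.03.

Terreneuvian → Lopingian → Paleocene → Oligocene → Miocene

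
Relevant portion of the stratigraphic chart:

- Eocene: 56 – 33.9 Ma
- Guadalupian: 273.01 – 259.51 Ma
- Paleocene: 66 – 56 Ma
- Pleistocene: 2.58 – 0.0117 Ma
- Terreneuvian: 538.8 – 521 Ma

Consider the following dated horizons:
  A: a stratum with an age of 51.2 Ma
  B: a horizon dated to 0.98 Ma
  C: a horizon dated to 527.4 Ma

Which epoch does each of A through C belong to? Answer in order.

A — Eocene; B — Pleistocene; C — Terreneuvian

Match each age against the start–end ranges in the excerpt: A = 51.2 Ma → Eocene (56–33.9); B = 0.98 Ma → Pleistocene (2.58–0.0117); C = 527.4 Ma → Terreneuvian (538.8–521).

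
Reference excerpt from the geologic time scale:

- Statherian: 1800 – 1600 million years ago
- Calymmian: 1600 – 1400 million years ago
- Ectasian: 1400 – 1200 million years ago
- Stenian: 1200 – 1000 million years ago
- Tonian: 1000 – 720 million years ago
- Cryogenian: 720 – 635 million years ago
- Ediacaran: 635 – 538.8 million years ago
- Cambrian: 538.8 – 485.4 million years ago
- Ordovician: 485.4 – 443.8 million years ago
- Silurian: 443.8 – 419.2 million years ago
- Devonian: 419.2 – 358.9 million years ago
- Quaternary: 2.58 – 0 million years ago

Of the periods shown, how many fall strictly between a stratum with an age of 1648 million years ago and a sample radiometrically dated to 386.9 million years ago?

9

1648 Ma sits inside the Statherian (1800–1600) and 386.9 Ma inside the Devonian (419.2–358.9); neither of those is wholly between the two dates.
The listed periods lying completely between them are Calymmian, Ectasian, Stenian, Tonian, Cryogenian, Ediacaran, Cambrian, Ordovician, Silurian — 9 in all.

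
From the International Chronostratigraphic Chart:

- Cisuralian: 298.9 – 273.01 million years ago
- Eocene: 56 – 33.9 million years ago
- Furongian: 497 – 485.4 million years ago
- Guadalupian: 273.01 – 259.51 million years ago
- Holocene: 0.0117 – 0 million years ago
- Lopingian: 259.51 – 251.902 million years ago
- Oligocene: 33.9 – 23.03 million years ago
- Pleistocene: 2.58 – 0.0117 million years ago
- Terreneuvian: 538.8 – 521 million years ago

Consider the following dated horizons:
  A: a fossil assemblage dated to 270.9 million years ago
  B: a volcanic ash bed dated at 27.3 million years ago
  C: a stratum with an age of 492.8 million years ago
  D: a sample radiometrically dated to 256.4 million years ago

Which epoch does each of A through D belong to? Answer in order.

A — Guadalupian; B — Oligocene; C — Furongian; D — Lopingian

Match each age against the start–end ranges in the excerpt: A = 270.9 Ma → Guadalupian (273.01–259.51); B = 27.3 Ma → Oligocene (33.9–23.03); C = 492.8 Ma → Furongian (497–485.4); D = 256.4 Ma → Lopingian (259.51–251.902).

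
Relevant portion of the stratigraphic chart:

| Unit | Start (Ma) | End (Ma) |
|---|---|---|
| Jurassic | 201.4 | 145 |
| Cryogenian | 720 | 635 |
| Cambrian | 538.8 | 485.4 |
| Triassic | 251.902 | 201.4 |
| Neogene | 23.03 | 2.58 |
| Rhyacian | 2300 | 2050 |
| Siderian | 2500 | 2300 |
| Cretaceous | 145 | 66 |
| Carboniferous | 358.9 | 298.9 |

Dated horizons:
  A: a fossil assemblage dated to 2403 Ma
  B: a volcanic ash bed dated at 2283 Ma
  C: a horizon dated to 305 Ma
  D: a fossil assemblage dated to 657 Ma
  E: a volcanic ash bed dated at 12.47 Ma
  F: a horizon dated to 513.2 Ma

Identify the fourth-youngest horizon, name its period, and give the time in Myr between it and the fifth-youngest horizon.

D, in the Cryogenian; 1626 million years to B

Smaller Ma means younger, so youngest first: E 12.47 < C 305 < F 513.2 < D 657 < B 2283 < A 2403.
Counting 4 along gives D (657 Ma); the excerpt puts that inside the Cryogenian, 720–635 Ma.
Next in line is B (2283 Ma), and 2283 − 657 = 1626 Myr.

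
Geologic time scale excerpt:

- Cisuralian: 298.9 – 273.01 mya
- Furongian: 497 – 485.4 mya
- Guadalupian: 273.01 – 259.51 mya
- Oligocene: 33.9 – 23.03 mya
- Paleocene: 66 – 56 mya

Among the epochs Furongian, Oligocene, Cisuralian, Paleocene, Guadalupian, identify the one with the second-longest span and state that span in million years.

Start − end for each: Furongian 497 − 485.4 = 11.6; Oligocene 33.9 − 23.03 = 10.87; Cisuralian 298.9 − 273.01 = 25.89; Paleocene 66 − 56 = 10; Guadalupian 273.01 − 259.51 = 13.5.
Ranking these from longest: Cisuralian > Guadalupian > Furongian > Oligocene > Paleocene.
Position 2 in that ranking is Guadalupian, which lasted 13.5 Myr.

Guadalupian, 13.5 million years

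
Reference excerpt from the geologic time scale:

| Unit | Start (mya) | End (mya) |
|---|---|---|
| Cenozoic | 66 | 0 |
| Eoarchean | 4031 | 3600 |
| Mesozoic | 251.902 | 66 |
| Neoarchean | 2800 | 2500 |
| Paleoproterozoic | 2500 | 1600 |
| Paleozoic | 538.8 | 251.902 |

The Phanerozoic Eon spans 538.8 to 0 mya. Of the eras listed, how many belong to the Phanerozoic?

Eras inside 538.8–0 Ma: Paleozoic, Mesozoic, Cenozoic — 3 in total.

3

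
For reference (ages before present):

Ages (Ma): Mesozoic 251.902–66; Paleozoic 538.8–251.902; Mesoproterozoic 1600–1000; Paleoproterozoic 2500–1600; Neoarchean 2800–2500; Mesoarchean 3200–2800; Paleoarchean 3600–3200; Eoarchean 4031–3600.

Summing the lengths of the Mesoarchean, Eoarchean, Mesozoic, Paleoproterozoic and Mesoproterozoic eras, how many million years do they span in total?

2516.902 million years

Each duration: Mesoarchean = 400; Eoarchean = 431; Mesozoic = 185.902; Paleoproterozoic = 900; Mesoproterozoic = 600.
Sum: 400 + 431 + 185.902 + 900 + 600 = 2516.902 Myr.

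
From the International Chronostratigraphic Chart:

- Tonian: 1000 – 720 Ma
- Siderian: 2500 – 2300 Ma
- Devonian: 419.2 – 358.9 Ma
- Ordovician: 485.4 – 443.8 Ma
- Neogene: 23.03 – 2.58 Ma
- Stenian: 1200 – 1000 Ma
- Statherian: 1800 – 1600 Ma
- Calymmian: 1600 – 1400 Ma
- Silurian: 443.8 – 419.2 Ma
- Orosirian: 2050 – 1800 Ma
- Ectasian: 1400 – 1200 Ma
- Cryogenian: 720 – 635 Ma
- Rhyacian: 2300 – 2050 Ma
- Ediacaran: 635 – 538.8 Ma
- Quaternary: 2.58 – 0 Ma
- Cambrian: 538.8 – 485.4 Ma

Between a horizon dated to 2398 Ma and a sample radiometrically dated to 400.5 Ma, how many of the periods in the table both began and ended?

12

The older date is 2398 Ma and the younger is 400.5 Ma.
Periods with start < 2398 and end > 400.5 Ma: Rhyacian (2300–2050), Orosirian (2050–1800), Statherian (1800–1600), Calymmian (1600–1400), Ectasian (1400–1200), Stenian (1200–1000), Tonian (1000–720), Cryogenian (720–635), Ediacaran (635–538.8), Cambrian (538.8–485.4), Ordovician (485.4–443.8), Silurian (443.8–419.2).
That is 12 complete periods.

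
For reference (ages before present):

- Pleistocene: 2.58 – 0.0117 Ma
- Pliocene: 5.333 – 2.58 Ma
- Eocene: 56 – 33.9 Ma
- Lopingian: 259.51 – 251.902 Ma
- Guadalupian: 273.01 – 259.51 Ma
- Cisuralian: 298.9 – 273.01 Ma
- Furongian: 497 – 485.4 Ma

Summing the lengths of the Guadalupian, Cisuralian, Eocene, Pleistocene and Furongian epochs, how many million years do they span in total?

75.6583 million years

Each duration: Guadalupian = 13.5; Cisuralian = 25.89; Eocene = 22.1; Pleistocene = 2.5683; Furongian = 11.6.
Sum: 13.5 + 25.89 + 22.1 + 2.5683 + 11.6 = 75.6583 Myr.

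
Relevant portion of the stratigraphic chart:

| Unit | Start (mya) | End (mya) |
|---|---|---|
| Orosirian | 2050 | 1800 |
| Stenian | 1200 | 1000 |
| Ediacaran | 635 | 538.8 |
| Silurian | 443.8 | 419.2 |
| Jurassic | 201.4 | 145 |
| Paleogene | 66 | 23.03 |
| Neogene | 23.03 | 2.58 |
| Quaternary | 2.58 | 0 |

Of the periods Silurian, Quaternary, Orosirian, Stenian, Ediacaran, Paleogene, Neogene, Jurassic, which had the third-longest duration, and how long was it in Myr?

Start − end for each: Silurian 443.8 − 419.2 = 24.6; Quaternary 2.58 − 0 = 2.58; Orosirian 2050 − 1800 = 250; Stenian 1200 − 1000 = 200; Ediacaran 635 − 538.8 = 96.2; Paleogene 66 − 23.03 = 42.97; Neogene 23.03 − 2.58 = 20.45; Jurassic 201.4 − 145 = 56.4.
Ranking these from longest: Orosirian > Stenian > Ediacaran > Jurassic > Paleogene > Silurian > Neogene > Quaternary.
Position 3 in that ranking is Ediacaran, which lasted 96.2 Myr.

Ediacaran, 96.2 million years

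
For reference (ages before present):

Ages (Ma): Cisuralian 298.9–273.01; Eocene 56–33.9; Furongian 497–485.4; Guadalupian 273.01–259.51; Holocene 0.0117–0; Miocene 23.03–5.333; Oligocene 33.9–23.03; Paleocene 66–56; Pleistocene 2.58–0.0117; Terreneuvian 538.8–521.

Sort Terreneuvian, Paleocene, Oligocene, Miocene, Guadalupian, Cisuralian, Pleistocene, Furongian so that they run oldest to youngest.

Terreneuvian, then Furongian, then Cisuralian, then Guadalupian, then Paleocene, then Oligocene, then Miocene, then Pleistocene

The oldest of these is Terreneuvian (starts 538.8 Ma) and the youngest is Pleistocene (ends 0.0117 Ma).
In between, by decreasing start age: Furongian (497), Cisuralian (298.9), Guadalupian (273.01), Paleocene (66), Oligocene (33.9), Miocene (23.03).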